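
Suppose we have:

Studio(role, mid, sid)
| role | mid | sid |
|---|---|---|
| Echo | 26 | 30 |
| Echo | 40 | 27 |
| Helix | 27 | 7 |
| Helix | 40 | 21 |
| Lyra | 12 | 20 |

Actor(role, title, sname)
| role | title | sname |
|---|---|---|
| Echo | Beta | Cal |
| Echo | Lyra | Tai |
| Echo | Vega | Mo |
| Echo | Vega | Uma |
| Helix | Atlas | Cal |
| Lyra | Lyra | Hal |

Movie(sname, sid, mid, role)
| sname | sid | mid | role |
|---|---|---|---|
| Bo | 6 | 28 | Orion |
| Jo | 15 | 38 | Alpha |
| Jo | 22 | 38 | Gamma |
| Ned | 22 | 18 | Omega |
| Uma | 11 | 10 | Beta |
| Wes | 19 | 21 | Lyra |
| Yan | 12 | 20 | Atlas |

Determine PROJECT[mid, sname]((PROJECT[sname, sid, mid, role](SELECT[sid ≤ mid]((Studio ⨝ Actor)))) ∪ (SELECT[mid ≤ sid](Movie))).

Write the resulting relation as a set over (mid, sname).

{(10, Uma), (18, Ned), (27, Cal), (40, Cal), (40, Mo), (40, Tai), (40, Uma)}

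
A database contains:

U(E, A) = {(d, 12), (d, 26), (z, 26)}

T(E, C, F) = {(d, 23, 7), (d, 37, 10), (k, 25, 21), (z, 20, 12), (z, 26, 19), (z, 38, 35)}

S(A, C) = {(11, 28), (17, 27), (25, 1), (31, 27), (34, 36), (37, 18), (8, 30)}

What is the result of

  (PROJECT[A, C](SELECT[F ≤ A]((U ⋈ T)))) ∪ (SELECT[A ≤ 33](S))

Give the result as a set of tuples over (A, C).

Natural join on E: {(d, 12, 23, 7), (d, 12, 37, 10), (d, 26, 23, 7), (d, 26, 37, 10), (z, 26, 20, 12), (z, 26, 26, 19), (z, 26, 38, 35)}
σ[F ≤ A]: keep tuples satisfying F ≤ A → {(d, 12, 23, 7), (d, 12, 37, 10), (d, 26, 23, 7), (d, 26, 37, 10), (z, 26, 20, 12), (z, 26, 26, 19)}
π[A, C]: project onto (A, C) → {(12, 23), (12, 37), (26, 20), (26, 23), (26, 26), (26, 37)}
σ[A ≤ 33]: keep tuples satisfying A ≤ 33 → {(11, 28), (17, 27), (25, 1), (31, 27), (8, 30)}
Taking the union: {(11, 28), (12, 23), (12, 37), (17, 27), (25, 1), (26, 20), (26, 23), (26, 26), (26, 37), (31, 27), (8, 30)}

{(11, 28), (12, 23), (12, 37), (17, 27), (25, 1), (26, 20), (26, 23), (26, 26), (26, 37), (31, 27), (8, 30)}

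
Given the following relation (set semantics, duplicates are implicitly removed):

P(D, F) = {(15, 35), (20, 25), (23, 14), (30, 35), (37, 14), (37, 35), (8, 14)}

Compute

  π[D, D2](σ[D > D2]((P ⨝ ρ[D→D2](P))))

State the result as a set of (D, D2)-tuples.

ρ[D→D2]: schema becomes (D2, F); tuples unchanged.
P ⋈ ρ[D→D2](P) (natural join on F): {(15, 35, 15), (15, 35, 30), (15, 35, 37), (20, 25, 20), (23, 14, 23), (23, 14, 37), (23, 14, 8), (30, 35, 15), (30, 35, 30), (30, 35, 37), (37, 14, 23), (37, 14, 37), (37, 14, 8), (37, 35, 15), (37, 35, 30), (37, 35, 37), (8, 14, 23), (8, 14, 37), (8, 14, 8)}
Selection D > D2: {(23, 14, 8), (30, 35, 15), (37, 14, 23), (37, 14, 8), (37, 35, 15), (37, 35, 30)}
π[D, D2]: project onto (D, D2) → {(23, 8), (30, 15), (37, 15), (37, 23), (37, 30), (37, 8)}

{(23, 8), (30, 15), (37, 15), (37, 23), (37, 30), (37, 8)}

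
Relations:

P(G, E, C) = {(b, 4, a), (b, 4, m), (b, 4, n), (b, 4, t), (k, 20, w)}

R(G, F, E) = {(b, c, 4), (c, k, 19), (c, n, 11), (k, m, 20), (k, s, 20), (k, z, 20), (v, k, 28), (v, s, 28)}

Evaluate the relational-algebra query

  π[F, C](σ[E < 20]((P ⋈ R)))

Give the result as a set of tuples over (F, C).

P ⋈ R (natural join on G, E): {(b, 4, a, c), (b, 4, m, c), (b, 4, n, c), (b, 4, t, c), (k, 20, w, m), (k, 20, w, s), (k, 20, w, z)}
Selection E < 20: {(b, 4, a, c), (b, 4, m, c), (b, 4, n, c), (b, 4, t, c)}
Keep only column(s) F, C: {(c, a), (c, m), (c, n), (c, t)}

{(c, a), (c, m), (c, n), (c, t)}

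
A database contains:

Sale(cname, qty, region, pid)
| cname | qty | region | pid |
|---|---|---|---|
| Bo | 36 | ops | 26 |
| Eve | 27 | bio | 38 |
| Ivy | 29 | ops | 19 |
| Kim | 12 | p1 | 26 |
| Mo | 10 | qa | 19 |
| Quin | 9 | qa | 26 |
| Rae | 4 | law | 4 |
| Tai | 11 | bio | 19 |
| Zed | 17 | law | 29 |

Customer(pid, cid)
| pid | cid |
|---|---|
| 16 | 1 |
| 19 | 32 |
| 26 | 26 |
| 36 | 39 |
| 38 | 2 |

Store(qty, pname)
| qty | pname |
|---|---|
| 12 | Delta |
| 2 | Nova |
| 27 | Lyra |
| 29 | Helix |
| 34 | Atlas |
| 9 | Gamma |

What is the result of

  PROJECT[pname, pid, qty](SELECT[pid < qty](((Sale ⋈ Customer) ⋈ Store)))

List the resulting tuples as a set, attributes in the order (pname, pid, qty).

{(Helix, 19, 29)}

Sale ⋈ Customer (natural join on pid): {(Bo, 36, ops, 26, 26), (Eve, 27, bio, 38, 2), (Ivy, 29, ops, 19, 32), (Kim, 12, p1, 26, 26), (Mo, 10, qa, 19, 32), (Quin, 9, qa, 26, 26), (Tai, 11, bio, 19, 32)}
(Sale ⋈ Customer) ⋈ Store (natural join on qty): {(Eve, 27, bio, 38, 2, Lyra), (Ivy, 29, ops, 19, 32, Helix), (Kim, 12, p1, 26, 26, Delta), (Quin, 9, qa, 26, 26, Gamma)}
Apply σ_{pid < qty}; surviving tuples: {(Ivy, 29, ops, 19, 32, Helix)}
π[pname, pid, qty]: project onto (pname, pid, qty) → {(Helix, 19, 29)}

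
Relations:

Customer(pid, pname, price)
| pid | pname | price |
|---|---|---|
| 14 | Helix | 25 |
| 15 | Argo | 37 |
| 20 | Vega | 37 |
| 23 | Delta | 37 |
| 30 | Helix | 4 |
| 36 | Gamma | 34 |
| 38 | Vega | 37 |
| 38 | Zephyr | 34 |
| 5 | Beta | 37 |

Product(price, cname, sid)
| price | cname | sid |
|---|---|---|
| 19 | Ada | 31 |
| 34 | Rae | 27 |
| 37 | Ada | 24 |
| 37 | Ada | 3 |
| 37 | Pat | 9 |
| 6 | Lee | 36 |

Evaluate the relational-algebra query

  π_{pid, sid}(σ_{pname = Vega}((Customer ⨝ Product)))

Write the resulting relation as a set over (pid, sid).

{(20, 24), (20, 3), (20, 9), (38, 24), (38, 3), (38, 9)}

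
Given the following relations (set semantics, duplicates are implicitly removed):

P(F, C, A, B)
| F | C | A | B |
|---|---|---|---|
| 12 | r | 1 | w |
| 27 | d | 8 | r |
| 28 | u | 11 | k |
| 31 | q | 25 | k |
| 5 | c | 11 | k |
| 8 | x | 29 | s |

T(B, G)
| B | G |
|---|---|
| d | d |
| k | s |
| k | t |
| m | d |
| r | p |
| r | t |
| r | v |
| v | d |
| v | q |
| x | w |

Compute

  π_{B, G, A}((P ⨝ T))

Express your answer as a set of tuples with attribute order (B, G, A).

{(k, s, 11), (k, s, 25), (k, t, 11), (k, t, 25), (r, p, 8), (r, t, 8), (r, v, 8)}

P ⋈ T (natural join on B): {(27, d, 8, r, p), (27, d, 8, r, t), (27, d, 8, r, v), (28, u, 11, k, s), (28, u, 11, k, t), (31, q, 25, k, s), (31, q, 25, k, t), (5, c, 11, k, s), (5, c, 11, k, t)}
Projecting to B, G, A (2 duplicate(s) eliminated): {(k, s, 11), (k, s, 25), (k, t, 11), (k, t, 25), (r, p, 8), (r, t, 8), (r, v, 8)}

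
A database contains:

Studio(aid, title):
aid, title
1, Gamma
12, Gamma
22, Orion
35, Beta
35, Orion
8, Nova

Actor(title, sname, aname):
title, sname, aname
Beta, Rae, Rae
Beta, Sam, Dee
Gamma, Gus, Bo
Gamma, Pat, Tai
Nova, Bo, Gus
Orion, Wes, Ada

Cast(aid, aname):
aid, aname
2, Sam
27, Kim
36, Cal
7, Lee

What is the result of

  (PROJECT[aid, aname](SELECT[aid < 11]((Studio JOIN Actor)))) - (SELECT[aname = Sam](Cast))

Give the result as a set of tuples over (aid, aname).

Natural join on title: {(1, Gamma, Gus, Bo), (1, Gamma, Pat, Tai), (12, Gamma, Gus, Bo), (12, Gamma, Pat, Tai), (22, Orion, Wes, Ada), (35, Beta, Rae, Rae), (35, Beta, Sam, Dee), (35, Orion, Wes, Ada), (8, Nova, Bo, Gus)}
σ[aid < 11]: keep tuples satisfying aid < 11 → {(1, Gamma, Gus, Bo), (1, Gamma, Pat, Tai), (8, Nova, Bo, Gus)}
π[aid, aname]: project onto (aid, aname) → {(1, Bo), (1, Tai), (8, Gus)}
σ[aname = Sam]: keep tuples satisfying aname = Sam → {(2, Sam)}
Difference: {(1, Bo), (1, Tai), (8, Gus)} with {(2, Sam)} → {(1, Bo), (1, Tai), (8, Gus)}

{(1, Bo), (1, Tai), (8, Gus)}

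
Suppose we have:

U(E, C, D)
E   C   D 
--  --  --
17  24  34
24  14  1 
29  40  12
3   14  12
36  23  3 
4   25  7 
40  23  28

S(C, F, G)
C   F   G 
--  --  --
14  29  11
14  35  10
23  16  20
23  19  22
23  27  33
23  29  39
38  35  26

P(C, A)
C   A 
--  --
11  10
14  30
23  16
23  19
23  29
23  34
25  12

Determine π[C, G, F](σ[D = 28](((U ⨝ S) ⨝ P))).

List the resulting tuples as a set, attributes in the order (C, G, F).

{(23, 20, 16), (23, 22, 19), (23, 33, 27), (23, 39, 29)}

Joining U and S on C yields {(24, 14, 1, 29, 11), (24, 14, 1, 35, 10), (3, 14, 12, 29, 11), (3, 14, 12, 35, 10), (36, 23, 3, 16, 20), (36, 23, 3, 19, 22), (36, 23, 3, 27, 33), (36, 23, 3, 29, 39), (40, 23, 28, 16, 20), (40, 23, 28, 19, 22), (40, 23, 28, 27, 33), (40, 23, 28, 29, 39)}.
Joining (U ⨝ S) and P on C yields {(24, 14, 1, 29, 11, 30), (24, 14, 1, 35, 10, 30), (3, 14, 12, 29, 11, 30), (3, 14, 12, 35, 10, 30), (36, 23, 3, 16, 20, 16), (36, 23, 3, 16, 20, 19), (36, 23, 3, 16, 20, 29), (36, 23, 3, 16, 20, 34), (36, 23, 3, 19, 22, 16), (36, 23, 3, 19, 22, 19), (36, 23, 3, 19, 22, 29), (36, 23, 3, 19, 22, 34), (36, 23, 3, 27, 33, 16), (36, 23, 3, 27, 33, 19), (36, 23, 3, 27, 33, 29), (36, 23, 3, 27, 33, 34), (36, 23, 3, 29, 39, 16), (36, 23, 3, 29, 39, 19), (36, 23, 3, 29, 39, 29), (36, 23, 3, 29, 39, 34), (40, 23, 28, 16, 20, 16), (40, 23, 28, 16, 20, 19), (40, 23, 28, 16, 20, 29), (40, 23, 28, 16, 20, 34), (40, 23, 28, 19, 22, 16), (40, 23, 28, 19, 22, 19), (40, 23, 28, 19, 22, 29), (40, 23, 28, 19, 22, 34), (40, 23, 28, 27, 33, 16), (40, 23, 28, 27, 33, 19), (40, 23, 28, 27, 33, 29), (40, 23, 28, 27, 33, 34), (40, 23, 28, 29, 39, 16), (40, 23, 28, 29, 39, 19), (40, 23, 28, 29, 39, 29), (40, 23, 28, 29, 39, 34)}.
Selection D = 28: {(40, 23, 28, 16, 20, 16), (40, 23, 28, 16, 20, 19), (40, 23, 28, 16, 20, 29), (40, 23, 28, 16, 20, 34), (40, 23, 28, 19, 22, 16), (40, 23, 28, 19, 22, 19), (40, 23, 28, 19, 22, 29), (40, 23, 28, 19, 22, 34), (40, 23, 28, 27, 33, 16), (40, 23, 28, 27, 33, 19), (40, 23, 28, 27, 33, 29), (40, 23, 28, 27, 33, 34), (40, 23, 28, 29, 39, 16), (40, 23, 28, 29, 39, 19), (40, 23, 28, 29, 39, 29), (40, 23, 28, 29, 39, 34)}
π_{C, G, F} gives {(23, 20, 16), (23, 22, 19), (23, 33, 27), (23, 39, 29)} (12 duplicate(s) eliminated).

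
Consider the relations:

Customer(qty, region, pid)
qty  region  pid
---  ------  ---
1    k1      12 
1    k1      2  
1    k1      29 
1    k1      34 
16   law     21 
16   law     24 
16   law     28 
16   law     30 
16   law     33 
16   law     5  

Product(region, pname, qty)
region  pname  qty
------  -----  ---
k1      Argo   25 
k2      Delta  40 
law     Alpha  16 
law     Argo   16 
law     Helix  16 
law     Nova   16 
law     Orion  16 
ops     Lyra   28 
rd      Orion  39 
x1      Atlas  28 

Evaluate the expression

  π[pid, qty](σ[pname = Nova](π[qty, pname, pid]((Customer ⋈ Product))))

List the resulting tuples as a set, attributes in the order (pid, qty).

{(21, 16), (24, 16), (28, 16), (30, 16), (33, 16), (5, 16)}

Natural join on qty, region: {(16, law, 21, Alpha), (16, law, 21, Argo), (16, law, 21, Helix), (16, law, 21, Nova), (16, law, 21, Orion), (16, law, 24, Alpha), (16, law, 24, Argo), (16, law, 24, Helix), (16, law, 24, Nova), (16, law, 24, Orion), (16, law, 28, Alpha), (16, law, 28, Argo), (16, law, 28, Helix), (16, law, 28, Nova), (16, law, 28, Orion), (16, law, 30, Alpha), (16, law, 30, Argo), (16, law, 30, Helix), (16, law, 30, Nova), (16, law, 30, Orion), (16, law, 33, Alpha), (16, law, 33, Argo), (16, law, 33, Helix), (16, law, 33, Nova), (16, law, 33, Orion), (16, law, 5, Alpha), (16, law, 5, Argo), (16, law, 5, Helix), (16, law, 5, Nova), (16, law, 5, Orion)}
Keep only column(s) qty, pname, pid: {(16, Alpha, 21), (16, Alpha, 24), (16, Alpha, 28), (16, Alpha, 30), (16, Alpha, 33), (16, Alpha, 5), (16, Argo, 21), (16, Argo, 24), (16, Argo, 28), (16, Argo, 30), (16, Argo, 33), (16, Argo, 5), (16, Helix, 21), (16, Helix, 24), (16, Helix, 28), (16, Helix, 30), (16, Helix, 33), (16, Helix, 5), (16, Nova, 21), (16, Nova, 24), (16, Nova, 28), (16, Nova, 30), (16, Nova, 33), (16, Nova, 5), (16, Orion, 21), (16, Orion, 24), (16, Orion, 28), (16, Orion, 30), (16, Orion, 33), (16, Orion, 5)}
Filtering on pname = Nova leaves {(16, Nova, 21), (16, Nova, 24), (16, Nova, 28), (16, Nova, 30), (16, Nova, 33), (16, Nova, 5)}.
Keep only column(s) pid, qty: {(21, 16), (24, 16), (28, 16), (30, 16), (33, 16), (5, 16)}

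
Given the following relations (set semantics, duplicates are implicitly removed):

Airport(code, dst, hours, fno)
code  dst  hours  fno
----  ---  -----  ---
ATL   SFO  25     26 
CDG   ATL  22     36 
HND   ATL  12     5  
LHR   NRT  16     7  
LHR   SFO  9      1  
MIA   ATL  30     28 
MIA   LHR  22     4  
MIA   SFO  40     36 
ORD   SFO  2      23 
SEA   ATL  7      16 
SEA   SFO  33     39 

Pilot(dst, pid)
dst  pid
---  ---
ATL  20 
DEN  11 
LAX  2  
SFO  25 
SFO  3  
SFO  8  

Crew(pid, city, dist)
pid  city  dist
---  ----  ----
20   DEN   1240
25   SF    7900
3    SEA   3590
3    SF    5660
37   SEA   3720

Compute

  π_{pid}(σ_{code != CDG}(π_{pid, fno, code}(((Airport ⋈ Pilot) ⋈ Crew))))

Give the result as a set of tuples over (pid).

{20, 25, 3}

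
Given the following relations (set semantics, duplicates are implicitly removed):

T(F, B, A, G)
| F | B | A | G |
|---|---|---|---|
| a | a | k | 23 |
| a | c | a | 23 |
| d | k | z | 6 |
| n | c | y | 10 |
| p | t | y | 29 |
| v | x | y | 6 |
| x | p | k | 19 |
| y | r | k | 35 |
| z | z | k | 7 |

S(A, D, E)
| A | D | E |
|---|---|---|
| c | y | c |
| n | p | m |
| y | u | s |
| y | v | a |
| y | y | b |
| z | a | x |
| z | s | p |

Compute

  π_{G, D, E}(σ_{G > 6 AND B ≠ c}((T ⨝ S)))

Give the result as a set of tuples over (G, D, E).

{(29, u, s), (29, v, a), (29, y, b)}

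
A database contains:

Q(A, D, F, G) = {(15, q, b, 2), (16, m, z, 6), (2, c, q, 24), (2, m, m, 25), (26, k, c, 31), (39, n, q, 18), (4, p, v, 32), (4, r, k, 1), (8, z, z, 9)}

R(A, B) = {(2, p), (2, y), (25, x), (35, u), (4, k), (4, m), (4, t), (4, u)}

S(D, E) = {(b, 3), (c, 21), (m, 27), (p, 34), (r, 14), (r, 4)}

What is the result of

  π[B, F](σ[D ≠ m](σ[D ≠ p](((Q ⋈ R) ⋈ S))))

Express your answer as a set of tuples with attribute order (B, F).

{(k, k), (m, k), (p, q), (t, k), (u, k), (y, q)}

Joining Q and R on A yields {(2, c, q, 24, p), (2, c, q, 24, y), (2, m, m, 25, p), (2, m, m, 25, y), (4, p, v, 32, k), (4, p, v, 32, m), (4, p, v, 32, t), (4, p, v, 32, u), (4, r, k, 1, k), (4, r, k, 1, m), (4, r, k, 1, t), (4, r, k, 1, u)}.
Joining (Q ⋈ R) and S on D yields {(2, c, q, 24, p, 21), (2, c, q, 24, y, 21), (2, m, m, 25, p, 27), (2, m, m, 25, y, 27), (4, p, v, 32, k, 34), (4, p, v, 32, m, 34), (4, p, v, 32, t, 34), (4, p, v, 32, u, 34), (4, r, k, 1, k, 14), (4, r, k, 1, k, 4), (4, r, k, 1, m, 14), (4, r, k, 1, m, 4), (4, r, k, 1, t, 14), (4, r, k, 1, t, 4), (4, r, k, 1, u, 14), (4, r, k, 1, u, 4)}.
σ[D ≠ p]: keep tuples satisfying D ≠ p → {(2, c, q, 24, p, 21), (2, c, q, 24, y, 21), (2, m, m, 25, p, 27), (2, m, m, 25, y, 27), (4, r, k, 1, k, 14), (4, r, k, 1, k, 4), (4, r, k, 1, m, 14), (4, r, k, 1, m, 4), (4, r, k, 1, t, 14), (4, r, k, 1, t, 4), (4, r, k, 1, u, 14), (4, r, k, 1, u, 4)}
σ[D ≠ m]: keep tuples satisfying D ≠ m → {(2, c, q, 24, p, 21), (2, c, q, 24, y, 21), (4, r, k, 1, k, 14), (4, r, k, 1, k, 4), (4, r, k, 1, m, 14), (4, r, k, 1, m, 4), (4, r, k, 1, t, 14), (4, r, k, 1, t, 4), (4, r, k, 1, u, 14), (4, r, k, 1, u, 4)}
π_{B, F} gives {(k, k), (m, k), (p, q), (t, k), (u, k), (y, q)} (4 duplicate(s) eliminated).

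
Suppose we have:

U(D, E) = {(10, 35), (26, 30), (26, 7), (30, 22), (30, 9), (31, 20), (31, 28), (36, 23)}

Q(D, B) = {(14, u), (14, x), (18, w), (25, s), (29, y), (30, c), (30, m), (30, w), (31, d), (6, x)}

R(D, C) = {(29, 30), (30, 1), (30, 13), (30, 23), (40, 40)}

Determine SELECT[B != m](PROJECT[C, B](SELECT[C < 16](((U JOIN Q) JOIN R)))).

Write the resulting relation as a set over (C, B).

{(1, c), (1, w), (13, c), (13, w)}

Natural join on D: {(30, 22, c), (30, 22, m), (30, 22, w), (30, 9, c), (30, 9, m), (30, 9, w), (31, 20, d), (31, 28, d)}
Natural join on D: {(30, 22, c, 1), (30, 22, c, 13), (30, 22, c, 23), (30, 22, m, 1), (30, 22, m, 13), (30, 22, m, 23), (30, 22, w, 1), (30, 22, w, 13), (30, 22, w, 23), (30, 9, c, 1), (30, 9, c, 13), (30, 9, c, 23), (30, 9, m, 1), (30, 9, m, 13), (30, 9, m, 23), (30, 9, w, 1), (30, 9, w, 13), (30, 9, w, 23)}
σ[C < 16]: keep tuples satisfying C < 16 → {(30, 22, c, 1), (30, 22, c, 13), (30, 22, m, 1), (30, 22, m, 13), (30, 22, w, 1), (30, 22, w, 13), (30, 9, c, 1), (30, 9, c, 13), (30, 9, m, 1), (30, 9, m, 13), (30, 9, w, 1), (30, 9, w, 13)}
Projecting to C, B (6 duplicate(s) eliminated): {(1, c), (1, m), (1, w), (13, c), (13, m), (13, w)}
σ[B != m]: keep tuples satisfying B != m → {(1, c), (1, w), (13, c), (13, w)}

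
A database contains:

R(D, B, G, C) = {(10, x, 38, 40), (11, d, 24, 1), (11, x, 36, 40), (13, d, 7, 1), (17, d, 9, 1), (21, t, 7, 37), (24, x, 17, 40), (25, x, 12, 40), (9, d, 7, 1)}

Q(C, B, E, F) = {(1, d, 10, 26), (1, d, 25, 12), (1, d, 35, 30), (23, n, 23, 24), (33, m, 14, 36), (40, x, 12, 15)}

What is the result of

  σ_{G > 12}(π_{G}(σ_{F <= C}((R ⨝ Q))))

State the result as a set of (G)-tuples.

{17, 36, 38}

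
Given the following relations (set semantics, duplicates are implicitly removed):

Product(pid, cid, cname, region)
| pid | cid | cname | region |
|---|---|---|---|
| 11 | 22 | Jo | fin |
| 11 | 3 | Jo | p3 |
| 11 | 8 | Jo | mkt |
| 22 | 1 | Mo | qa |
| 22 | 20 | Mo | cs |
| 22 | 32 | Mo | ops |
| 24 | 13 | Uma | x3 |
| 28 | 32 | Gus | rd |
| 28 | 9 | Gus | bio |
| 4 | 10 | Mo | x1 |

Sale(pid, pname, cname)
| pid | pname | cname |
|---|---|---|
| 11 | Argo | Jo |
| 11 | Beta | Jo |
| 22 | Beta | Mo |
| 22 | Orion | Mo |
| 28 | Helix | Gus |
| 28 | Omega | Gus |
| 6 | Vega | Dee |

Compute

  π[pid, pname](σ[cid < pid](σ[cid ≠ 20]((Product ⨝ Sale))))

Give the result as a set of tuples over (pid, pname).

{(11, Argo), (11, Beta), (22, Beta), (22, Orion), (28, Helix), (28, Omega)}

Natural join on pid, cname: {(11, 22, Jo, fin, Argo), (11, 22, Jo, fin, Beta), (11, 3, Jo, p3, Argo), (11, 3, Jo, p3, Beta), (11, 8, Jo, mkt, Argo), (11, 8, Jo, mkt, Beta), (22, 1, Mo, qa, Beta), (22, 1, Mo, qa, Orion), (22, 20, Mo, cs, Beta), (22, 20, Mo, cs, Orion), (22, 32, Mo, ops, Beta), (22, 32, Mo, ops, Orion), (28, 32, Gus, rd, Helix), (28, 32, Gus, rd, Omega), (28, 9, Gus, bio, Helix), (28, 9, Gus, bio, Omega)}
Filtering on cid ≠ 20 leaves {(11, 22, Jo, fin, Argo), (11, 22, Jo, fin, Beta), (11, 3, Jo, p3, Argo), (11, 3, Jo, p3, Beta), (11, 8, Jo, mkt, Argo), (11, 8, Jo, mkt, Beta), (22, 1, Mo, qa, Beta), (22, 1, Mo, qa, Orion), (22, 32, Mo, ops, Beta), (22, 32, Mo, ops, Orion), (28, 32, Gus, rd, Helix), (28, 32, Gus, rd, Omega), (28, 9, Gus, bio, Helix), (28, 9, Gus, bio, Omega)}.
Filtering on cid < pid leaves {(11, 3, Jo, p3, Argo), (11, 3, Jo, p3, Beta), (11, 8, Jo, mkt, Argo), (11, 8, Jo, mkt, Beta), (22, 1, Mo, qa, Beta), (22, 1, Mo, qa, Orion), (28, 9, Gus, bio, Helix), (28, 9, Gus, bio, Omega)}.
Keep only column(s) pid, pname (2 duplicate(s) eliminated): {(11, Argo), (11, Beta), (22, Beta), (22, Orion), (28, Helix), (28, Omega)}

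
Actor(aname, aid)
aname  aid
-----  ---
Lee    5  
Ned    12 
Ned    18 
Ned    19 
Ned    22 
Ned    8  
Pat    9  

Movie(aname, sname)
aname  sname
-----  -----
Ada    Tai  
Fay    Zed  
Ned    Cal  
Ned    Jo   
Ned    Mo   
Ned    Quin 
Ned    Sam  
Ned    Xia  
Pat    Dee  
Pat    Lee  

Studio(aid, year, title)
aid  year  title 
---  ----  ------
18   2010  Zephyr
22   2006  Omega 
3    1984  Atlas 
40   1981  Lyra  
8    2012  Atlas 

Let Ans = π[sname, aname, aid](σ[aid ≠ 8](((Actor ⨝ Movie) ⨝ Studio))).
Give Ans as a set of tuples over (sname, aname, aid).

{(Cal, Ned, 18), (Cal, Ned, 22), (Jo, Ned, 18), (Jo, Ned, 22), (Mo, Ned, 18), (Mo, Ned, 22), (Quin, Ned, 18), (Quin, Ned, 22), (Sam, Ned, 18), (Sam, Ned, 22), (Xia, Ned, 18), (Xia, Ned, 22)}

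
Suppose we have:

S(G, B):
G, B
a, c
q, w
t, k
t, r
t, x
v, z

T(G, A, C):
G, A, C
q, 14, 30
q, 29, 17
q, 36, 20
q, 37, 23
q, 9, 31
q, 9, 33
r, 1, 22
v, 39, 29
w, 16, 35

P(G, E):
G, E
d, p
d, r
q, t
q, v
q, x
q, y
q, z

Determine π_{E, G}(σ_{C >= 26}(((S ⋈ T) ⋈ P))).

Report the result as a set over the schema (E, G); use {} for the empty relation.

{(t, q), (v, q), (x, q), (y, q), (z, q)}

Joining S and T on G yields {(q, w, 14, 30), (q, w, 29, 17), (q, w, 36, 20), (q, w, 37, 23), (q, w, 9, 31), (q, w, 9, 33), (v, z, 39, 29)}.
Joining (S ⋈ T) and P on G yields {(q, w, 14, 30, t), (q, w, 14, 30, v), (q, w, 14, 30, x), (q, w, 14, 30, y), (q, w, 14, 30, z), (q, w, 29, 17, t), (q, w, 29, 17, v), (q, w, 29, 17, x), (q, w, 29, 17, y), (q, w, 29, 17, z), (q, w, 36, 20, t), (q, w, 36, 20, v), (q, w, 36, 20, x), (q, w, 36, 20, y), (q, w, 36, 20, z), (q, w, 37, 23, t), (q, w, 37, 23, v), (q, w, 37, 23, x), (q, w, 37, 23, y), (q, w, 37, 23, z), (q, w, 9, 31, t), (q, w, 9, 31, v), (q, w, 9, 31, x), (q, w, 9, 31, y), (q, w, 9, 31, z), (q, w, 9, 33, t), (q, w, 9, 33, v), (q, w, 9, 33, x), (q, w, 9, 33, y), (q, w, 9, 33, z)}.
Filtering on C >= 26 leaves {(q, w, 14, 30, t), (q, w, 14, 30, v), (q, w, 14, 30, x), (q, w, 14, 30, y), (q, w, 14, 30, z), (q, w, 9, 31, t), (q, w, 9, 31, v), (q, w, 9, 31, x), (q, w, 9, 31, y), (q, w, 9, 31, z), (q, w, 9, 33, t), (q, w, 9, 33, v), (q, w, 9, 33, x), (q, w, 9, 33, y), (q, w, 9, 33, z)}.
π_{E, G} gives {(t, q), (v, q), (x, q), (y, q), (z, q)} (10 duplicate(s) eliminated).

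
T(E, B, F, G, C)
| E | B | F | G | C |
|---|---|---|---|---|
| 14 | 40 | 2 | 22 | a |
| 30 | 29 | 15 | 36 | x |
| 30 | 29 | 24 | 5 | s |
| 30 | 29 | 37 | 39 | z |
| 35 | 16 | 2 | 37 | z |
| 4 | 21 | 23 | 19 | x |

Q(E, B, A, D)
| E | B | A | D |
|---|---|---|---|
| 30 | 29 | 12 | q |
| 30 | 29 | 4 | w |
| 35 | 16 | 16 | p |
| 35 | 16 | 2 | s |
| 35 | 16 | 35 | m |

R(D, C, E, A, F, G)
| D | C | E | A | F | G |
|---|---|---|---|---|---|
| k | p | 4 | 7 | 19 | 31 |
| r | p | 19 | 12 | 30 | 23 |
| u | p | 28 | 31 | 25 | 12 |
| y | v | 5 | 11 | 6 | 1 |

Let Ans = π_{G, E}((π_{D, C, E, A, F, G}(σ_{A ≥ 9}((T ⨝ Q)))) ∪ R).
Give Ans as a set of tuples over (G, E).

{(1, 5), (12, 28), (23, 19), (31, 4), (36, 30), (37, 35), (39, 30), (5, 30)}

T ⋈ Q (natural join on E, B): {(30, 29, 15, 36, x, 12, q), (30, 29, 15, 36, x, 4, w), (30, 29, 24, 5, s, 12, q), (30, 29, 24, 5, s, 4, w), (30, 29, 37, 39, z, 12, q), (30, 29, 37, 39, z, 4, w), (35, 16, 2, 37, z, 16, p), (35, 16, 2, 37, z, 2, s), (35, 16, 2, 37, z, 35, m)}
Apply σ_{A ≥ 9}; surviving tuples: {(30, 29, 15, 36, x, 12, q), (30, 29, 24, 5, s, 12, q), (30, 29, 37, 39, z, 12, q), (35, 16, 2, 37, z, 16, p), (35, 16, 2, 37, z, 35, m)}
π_{D, C, E, A, F, G} gives {(m, z, 35, 35, 2, 37), (p, z, 35, 16, 2, 37), (q, s, 30, 12, 24, 5), (q, x, 30, 12, 15, 36), (q, z, 30, 12, 37, 39)}.
Union: {(m, z, 35, 35, 2, 37), (p, z, 35, 16, 2, 37), (q, s, 30, 12, 24, 5), (q, x, 30, 12, 15, 36), (q, z, 30, 12, 37, 39)} with {(k, p, 4, 7, 19, 31), (r, p, 19, 12, 30, 23), (u, p, 28, 31, 25, 12), (y, v, 5, 11, 6, 1)} → {(k, p, 4, 7, 19, 31), (m, z, 35, 35, 2, 37), (p, z, 35, 16, 2, 37), (q, s, 30, 12, 24, 5), (q, x, 30, 12, 15, 36), (q, z, 30, 12, 37, 39), (r, p, 19, 12, 30, 23), (u, p, 28, 31, 25, 12), (y, v, 5, 11, 6, 1)}
π_{G, E} gives {(1, 5), (12, 28), (23, 19), (31, 4), (36, 30), (37, 35), (39, 30), (5, 30)} (1 duplicate(s) eliminated).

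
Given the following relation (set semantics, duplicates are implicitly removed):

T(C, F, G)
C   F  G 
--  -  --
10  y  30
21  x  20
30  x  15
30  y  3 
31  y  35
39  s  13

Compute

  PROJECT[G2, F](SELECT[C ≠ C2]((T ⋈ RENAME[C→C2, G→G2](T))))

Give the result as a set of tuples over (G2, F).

{(15, x), (20, x), (3, y), (30, y), (35, y)}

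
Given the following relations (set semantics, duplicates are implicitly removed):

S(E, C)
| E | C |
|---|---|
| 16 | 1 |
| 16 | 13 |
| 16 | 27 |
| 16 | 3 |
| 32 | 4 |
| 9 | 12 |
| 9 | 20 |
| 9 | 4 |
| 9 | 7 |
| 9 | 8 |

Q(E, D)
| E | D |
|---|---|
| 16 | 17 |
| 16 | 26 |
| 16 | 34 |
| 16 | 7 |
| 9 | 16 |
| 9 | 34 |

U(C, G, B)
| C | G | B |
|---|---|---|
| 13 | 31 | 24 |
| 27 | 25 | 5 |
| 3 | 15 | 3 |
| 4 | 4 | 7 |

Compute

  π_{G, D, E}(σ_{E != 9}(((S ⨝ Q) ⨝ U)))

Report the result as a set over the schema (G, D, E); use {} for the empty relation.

Natural join on E: {(16, 1, 17), (16, 1, 26), (16, 1, 34), (16, 1, 7), (16, 13, 17), (16, 13, 26), (16, 13, 34), (16, 13, 7), (16, 27, 17), (16, 27, 26), (16, 27, 34), (16, 27, 7), (16, 3, 17), (16, 3, 26), (16, 3, 34), (16, 3, 7), (9, 12, 16), (9, 12, 34), (9, 20, 16), (9, 20, 34), (9, 4, 16), (9, 4, 34), (9, 7, 16), (9, 7, 34), (9, 8, 16), (9, 8, 34)}
Natural join on C: {(16, 13, 17, 31, 24), (16, 13, 26, 31, 24), (16, 13, 34, 31, 24), (16, 13, 7, 31, 24), (16, 27, 17, 25, 5), (16, 27, 26, 25, 5), (16, 27, 34, 25, 5), (16, 27, 7, 25, 5), (16, 3, 17, 15, 3), (16, 3, 26, 15, 3), (16, 3, 34, 15, 3), (16, 3, 7, 15, 3), (9, 4, 16, 4, 7), (9, 4, 34, 4, 7)}
σ[E != 9]: keep tuples satisfying E != 9 → {(16, 13, 17, 31, 24), (16, 13, 26, 31, 24), (16, 13, 34, 31, 24), (16, 13, 7, 31, 24), (16, 27, 17, 25, 5), (16, 27, 26, 25, 5), (16, 27, 34, 25, 5), (16, 27, 7, 25, 5), (16, 3, 17, 15, 3), (16, 3, 26, 15, 3), (16, 3, 34, 15, 3), (16, 3, 7, 15, 3)}
π[G, D, E]: project onto (G, D, E) → {(15, 17, 16), (15, 26, 16), (15, 34, 16), (15, 7, 16), (25, 17, 16), (25, 26, 16), (25, 34, 16), (25, 7, 16), (31, 17, 16), (31, 26, 16), (31, 34, 16), (31, 7, 16)}

{(15, 17, 16), (15, 26, 16), (15, 34, 16), (15, 7, 16), (25, 17, 16), (25, 26, 16), (25, 34, 16), (25, 7, 16), (31, 17, 16), (31, 26, 16), (31, 34, 16), (31, 7, 16)}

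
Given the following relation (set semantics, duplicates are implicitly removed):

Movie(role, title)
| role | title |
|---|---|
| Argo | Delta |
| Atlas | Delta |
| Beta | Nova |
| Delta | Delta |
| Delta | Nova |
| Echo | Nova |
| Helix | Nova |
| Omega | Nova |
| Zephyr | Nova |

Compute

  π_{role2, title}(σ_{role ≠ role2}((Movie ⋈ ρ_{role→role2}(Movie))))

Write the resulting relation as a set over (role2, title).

{(Argo, Delta), (Atlas, Delta), (Beta, Nova), (Delta, Delta), (Delta, Nova), (Echo, Nova), (Helix, Nova), (Omega, Nova), (Zephyr, Nova)}

ρ[role→role2]: schema becomes (role2, title); tuples unchanged.
Movie ⋈ ρ_{role→role2}(Movie) (natural join on title): {(Argo, Delta, Argo), (Argo, Delta, Atlas), (Argo, Delta, Delta), (Atlas, Delta, Argo), (Atlas, Delta, Atlas), (Atlas, Delta, Delta), (Beta, Nova, Beta), (Beta, Nova, Delta), (Beta, Nova, Echo), (Beta, Nova, Helix), (Beta, Nova, Omega), (Beta, Nova, Zephyr), (Delta, Delta, Argo), (Delta, Delta, Atlas), (Delta, Delta, Delta), (Delta, Nova, Beta), (Delta, Nova, Delta), (Delta, Nova, Echo), (Delta, Nova, Helix), (Delta, Nova, Omega), (Delta, Nova, Zephyr), (Echo, Nova, Beta), (Echo, Nova, Delta), (Echo, Nova, Echo), (Echo, Nova, Helix), (Echo, Nova, Omega), (Echo, Nova, Zephyr), (Helix, Nova, Beta), (Helix, Nova, Delta), (Helix, Nova, Echo), (Helix, Nova, Helix), (Helix, Nova, Omega), (Helix, Nova, Zephyr), (Omega, Nova, Beta), (Omega, Nova, Delta), (Omega, Nova, Echo), (Omega, Nova, Helix), (Omega, Nova, Omega), (Omega, Nova, Zephyr), (Zephyr, Nova, Beta), (Zephyr, Nova, Delta), (Zephyr, Nova, Echo), (Zephyr, Nova, Helix), (Zephyr, Nova, Omega), (Zephyr, Nova, Zephyr)}
Apply σ_{role ≠ role2}; surviving tuples: {(Argo, Delta, Atlas), (Argo, Delta, Delta), (Atlas, Delta, Argo), (Atlas, Delta, Delta), (Beta, Nova, Delta), (Beta, Nova, Echo), (Beta, Nova, Helix), (Beta, Nova, Omega), (Beta, Nova, Zephyr), (Delta, Delta, Argo), (Delta, Delta, Atlas), (Delta, Nova, Beta), (Delta, Nova, Echo), (Delta, Nova, Helix), (Delta, Nova, Omega), (Delta, Nova, Zephyr), (Echo, Nova, Beta), (Echo, Nova, Delta), (Echo, Nova, Helix), (Echo, Nova, Omega), (Echo, Nova, Zephyr), (Helix, Nova, Beta), (Helix, Nova, Delta), (Helix, Nova, Echo), (Helix, Nova, Omega), (Helix, Nova, Zephyr), (Omega, Nova, Beta), (Omega, Nova, Delta), (Omega, Nova, Echo), (Omega, Nova, Helix), (Omega, Nova, Zephyr), (Zephyr, Nova, Beta), (Zephyr, Nova, Delta), (Zephyr, Nova, Echo), (Zephyr, Nova, Helix), (Zephyr, Nova, Omega)}
π[role2, title]: project onto (role2, title) (27 duplicate(s) eliminated) → {(Argo, Delta), (Atlas, Delta), (Beta, Nova), (Delta, Delta), (Delta, Nova), (Echo, Nova), (Helix, Nova), (Omega, Nova), (Zephyr, Nova)}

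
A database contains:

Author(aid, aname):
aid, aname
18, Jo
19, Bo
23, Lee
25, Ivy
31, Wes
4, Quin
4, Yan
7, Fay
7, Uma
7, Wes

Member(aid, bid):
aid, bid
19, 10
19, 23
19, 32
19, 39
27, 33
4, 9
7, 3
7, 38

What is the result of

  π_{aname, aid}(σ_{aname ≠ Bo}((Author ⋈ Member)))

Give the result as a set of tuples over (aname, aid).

{(Fay, 7), (Quin, 4), (Uma, 7), (Wes, 7), (Yan, 4)}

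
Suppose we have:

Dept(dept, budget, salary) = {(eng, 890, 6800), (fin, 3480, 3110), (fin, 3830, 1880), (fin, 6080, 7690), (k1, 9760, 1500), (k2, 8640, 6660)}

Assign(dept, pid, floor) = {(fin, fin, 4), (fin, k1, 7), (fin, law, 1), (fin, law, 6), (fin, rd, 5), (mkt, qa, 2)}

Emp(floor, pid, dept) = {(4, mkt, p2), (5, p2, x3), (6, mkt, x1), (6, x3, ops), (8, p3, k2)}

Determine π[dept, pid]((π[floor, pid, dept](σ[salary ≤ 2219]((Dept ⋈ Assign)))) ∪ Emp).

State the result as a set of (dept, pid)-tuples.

Dept ⋈ Assign (natural join on dept): {(fin, 3480, 3110, fin, 4), (fin, 3480, 3110, k1, 7), (fin, 3480, 3110, law, 1), (fin, 3480, 3110, law, 6), (fin, 3480, 3110, rd, 5), (fin, 3830, 1880, fin, 4), (fin, 3830, 1880, k1, 7), (fin, 3830, 1880, law, 1), (fin, 3830, 1880, law, 6), (fin, 3830, 1880, rd, 5), (fin, 6080, 7690, fin, 4), (fin, 6080, 7690, k1, 7), (fin, 6080, 7690, law, 1), (fin, 6080, 7690, law, 6), (fin, 6080, 7690, rd, 5)}
σ[salary ≤ 2219]: keep tuples satisfying salary ≤ 2219 → {(fin, 3830, 1880, fin, 4), (fin, 3830, 1880, k1, 7), (fin, 3830, 1880, law, 1), (fin, 3830, 1880, law, 6), (fin, 3830, 1880, rd, 5)}
Projecting to floor, pid, dept: {(1, law, fin), (4, fin, fin), (5, rd, fin), (6, law, fin), (7, k1, fin)}
Taking the union: {(1, law, fin), (4, fin, fin), (4, mkt, p2), (5, p2, x3), (5, rd, fin), (6, law, fin), (6, mkt, x1), (6, x3, ops), (7, k1, fin), (8, p3, k2)}
Projecting to dept, pid (1 duplicate(s) eliminated): {(fin, fin), (fin, k1), (fin, law), (fin, rd), (k2, p3), (ops, x3), (p2, mkt), (x1, mkt), (x3, p2)}

{(fin, fin), (fin, k1), (fin, law), (fin, rd), (k2, p3), (ops, x3), (p2, mkt), (x1, mkt), (x3, p2)}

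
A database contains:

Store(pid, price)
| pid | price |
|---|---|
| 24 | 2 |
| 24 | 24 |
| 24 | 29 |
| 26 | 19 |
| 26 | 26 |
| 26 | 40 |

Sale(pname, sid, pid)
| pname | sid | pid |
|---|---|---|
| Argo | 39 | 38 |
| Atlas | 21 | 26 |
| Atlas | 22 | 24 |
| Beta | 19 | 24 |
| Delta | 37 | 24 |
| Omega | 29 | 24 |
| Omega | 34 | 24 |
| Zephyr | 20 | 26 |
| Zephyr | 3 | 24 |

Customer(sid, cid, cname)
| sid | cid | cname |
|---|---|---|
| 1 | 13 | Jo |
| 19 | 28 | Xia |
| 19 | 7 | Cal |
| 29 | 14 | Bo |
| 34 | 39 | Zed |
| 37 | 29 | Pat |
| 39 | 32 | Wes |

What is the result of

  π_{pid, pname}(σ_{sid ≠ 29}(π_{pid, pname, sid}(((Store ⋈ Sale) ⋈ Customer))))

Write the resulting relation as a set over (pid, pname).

{(24, Beta), (24, Delta), (24, Omega)}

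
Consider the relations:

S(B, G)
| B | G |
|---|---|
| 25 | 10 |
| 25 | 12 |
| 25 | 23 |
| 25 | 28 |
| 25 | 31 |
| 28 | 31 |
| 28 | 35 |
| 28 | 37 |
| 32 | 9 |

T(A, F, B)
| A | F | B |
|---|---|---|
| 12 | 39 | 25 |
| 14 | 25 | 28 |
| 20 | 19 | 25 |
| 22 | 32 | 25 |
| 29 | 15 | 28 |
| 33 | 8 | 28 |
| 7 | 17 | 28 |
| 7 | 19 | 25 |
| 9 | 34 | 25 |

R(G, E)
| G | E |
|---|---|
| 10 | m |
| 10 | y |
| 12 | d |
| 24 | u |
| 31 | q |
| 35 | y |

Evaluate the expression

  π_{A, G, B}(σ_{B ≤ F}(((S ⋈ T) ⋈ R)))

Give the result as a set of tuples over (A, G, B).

S ⋈ T (natural join on B): {(25, 10, 12, 39), (25, 10, 20, 19), (25, 10, 22, 32), (25, 10, 7, 19), (25, 10, 9, 34), (25, 12, 12, 39), (25, 12, 20, 19), (25, 12, 22, 32), (25, 12, 7, 19), (25, 12, 9, 34), (25, 23, 12, 39), (25, 23, 20, 19), (25, 23, 22, 32), (25, 23, 7, 19), (25, 23, 9, 34), (25, 28, 12, 39), (25, 28, 20, 19), (25, 28, 22, 32), (25, 28, 7, 19), (25, 28, 9, 34), (25, 31, 12, 39), (25, 31, 20, 19), (25, 31, 22, 32), (25, 31, 7, 19), (25, 31, 9, 34), (28, 31, 14, 25), (28, 31, 29, 15), (28, 31, 33, 8), (28, 31, 7, 17), (28, 35, 14, 25), (28, 35, 29, 15), (28, 35, 33, 8), (28, 35, 7, 17), (28, 37, 14, 25), (28, 37, 29, 15), (28, 37, 33, 8), (28, 37, 7, 17)}
(S ⋈ T) ⋈ R (natural join on G): {(25, 10, 12, 39, m), (25, 10, 12, 39, y), (25, 10, 20, 19, m), (25, 10, 20, 19, y), (25, 10, 22, 32, m), (25, 10, 22, 32, y), (25, 10, 7, 19, m), (25, 10, 7, 19, y), (25, 10, 9, 34, m), (25, 10, 9, 34, y), (25, 12, 12, 39, d), (25, 12, 20, 19, d), (25, 12, 22, 32, d), (25, 12, 7, 19, d), (25, 12, 9, 34, d), (25, 31, 12, 39, q), (25, 31, 20, 19, q), (25, 31, 22, 32, q), (25, 31, 7, 19, q), (25, 31, 9, 34, q), (28, 31, 14, 25, q), (28, 31, 29, 15, q), (28, 31, 33, 8, q), (28, 31, 7, 17, q), (28, 35, 14, 25, y), (28, 35, 29, 15, y), (28, 35, 33, 8, y), (28, 35, 7, 17, y)}
σ[B ≤ F]: keep tuples satisfying B ≤ F → {(25, 10, 12, 39, m), (25, 10, 12, 39, y), (25, 10, 22, 32, m), (25, 10, 22, 32, y), (25, 10, 9, 34, m), (25, 10, 9, 34, y), (25, 12, 12, 39, d), (25, 12, 22, 32, d), (25, 12, 9, 34, d), (25, 31, 12, 39, q), (25, 31, 22, 32, q), (25, 31, 9, 34, q)}
π[A, G, B]: project onto (A, G, B) (3 duplicate(s) eliminated) → {(12, 10, 25), (12, 12, 25), (12, 31, 25), (22, 10, 25), (22, 12, 25), (22, 31, 25), (9, 10, 25), (9, 12, 25), (9, 31, 25)}

{(12, 10, 25), (12, 12, 25), (12, 31, 25), (22, 10, 25), (22, 12, 25), (22, 31, 25), (9, 10, 25), (9, 12, 25), (9, 31, 25)}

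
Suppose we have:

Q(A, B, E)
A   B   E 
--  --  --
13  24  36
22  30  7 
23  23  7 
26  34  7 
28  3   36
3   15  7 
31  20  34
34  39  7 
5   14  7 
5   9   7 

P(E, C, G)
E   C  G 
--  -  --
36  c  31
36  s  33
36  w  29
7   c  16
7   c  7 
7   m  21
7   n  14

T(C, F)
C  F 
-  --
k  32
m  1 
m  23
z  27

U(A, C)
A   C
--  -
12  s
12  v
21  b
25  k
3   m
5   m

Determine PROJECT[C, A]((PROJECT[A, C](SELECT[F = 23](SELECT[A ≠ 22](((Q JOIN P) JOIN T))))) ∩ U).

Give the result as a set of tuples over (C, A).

{(m, 3), (m, 5)}

Joining Q and P on E yields {(13, 24, 36, c, 31), (13, 24, 36, s, 33), (13, 24, 36, w, 29), (22, 30, 7, c, 16), (22, 30, 7, c, 7), (22, 30, 7, m, 21), (22, 30, 7, n, 14), (23, 23, 7, c, 16), (23, 23, 7, c, 7), (23, 23, 7, m, 21), (23, 23, 7, n, 14), (26, 34, 7, c, 16), (26, 34, 7, c, 7), (26, 34, 7, m, 21), (26, 34, 7, n, 14), (28, 3, 36, c, 31), (28, 3, 36, s, 33), (28, 3, 36, w, 29), (3, 15, 7, c, 16), (3, 15, 7, c, 7), (3, 15, 7, m, 21), (3, 15, 7, n, 14), (34, 39, 7, c, 16), (34, 39, 7, c, 7), (34, 39, 7, m, 21), (34, 39, 7, n, 14), (5, 14, 7, c, 16), (5, 14, 7, c, 7), (5, 14, 7, m, 21), (5, 14, 7, n, 14), (5, 9, 7, c, 16), (5, 9, 7, c, 7), (5, 9, 7, m, 21), (5, 9, 7, n, 14)}.
Joining (Q JOIN P) and T on C yields {(22, 30, 7, m, 21, 1), (22, 30, 7, m, 21, 23), (23, 23, 7, m, 21, 1), (23, 23, 7, m, 21, 23), (26, 34, 7, m, 21, 1), (26, 34, 7, m, 21, 23), (3, 15, 7, m, 21, 1), (3, 15, 7, m, 21, 23), (34, 39, 7, m, 21, 1), (34, 39, 7, m, 21, 23), (5, 14, 7, m, 21, 1), (5, 14, 7, m, 21, 23), (5, 9, 7, m, 21, 1), (5, 9, 7, m, 21, 23)}.
Apply σ_{A ≠ 22}; surviving tuples: {(23, 23, 7, m, 21, 1), (23, 23, 7, m, 21, 23), (26, 34, 7, m, 21, 1), (26, 34, 7, m, 21, 23), (3, 15, 7, m, 21, 1), (3, 15, 7, m, 21, 23), (34, 39, 7, m, 21, 1), (34, 39, 7, m, 21, 23), (5, 14, 7, m, 21, 1), (5, 14, 7, m, 21, 23), (5, 9, 7, m, 21, 1), (5, 9, 7, m, 21, 23)}
Apply σ_{F = 23}; surviving tuples: {(23, 23, 7, m, 21, 23), (26, 34, 7, m, 21, 23), (3, 15, 7, m, 21, 23), (34, 39, 7, m, 21, 23), (5, 14, 7, m, 21, 23), (5, 9, 7, m, 21, 23)}
π[A, C]: project onto (A, C) (1 duplicate(s) eliminated) → {(23, m), (26, m), (3, m), (34, m), (5, m)}
Taking the intersection: {(3, m), (5, m)}
π[C, A]: project onto (C, A) → {(m, 3), (m, 5)}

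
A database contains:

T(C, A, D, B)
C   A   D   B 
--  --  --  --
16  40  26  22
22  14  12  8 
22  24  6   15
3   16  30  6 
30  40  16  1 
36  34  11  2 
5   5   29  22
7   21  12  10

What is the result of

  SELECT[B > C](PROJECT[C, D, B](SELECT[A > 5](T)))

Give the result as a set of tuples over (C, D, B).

{(16, 26, 22), (3, 30, 6), (7, 12, 10)}

Filtering on A > 5 leaves {(16, 40, 26, 22), (22, 14, 12, 8), (22, 24, 6, 15), (3, 16, 30, 6), (30, 40, 16, 1), (36, 34, 11, 2), (7, 21, 12, 10)}.
π[C, D, B]: project onto (C, D, B) → {(16, 26, 22), (22, 12, 8), (22, 6, 15), (3, 30, 6), (30, 16, 1), (36, 11, 2), (7, 12, 10)}
Filtering on B > C leaves {(16, 26, 22), (3, 30, 6), (7, 12, 10)}.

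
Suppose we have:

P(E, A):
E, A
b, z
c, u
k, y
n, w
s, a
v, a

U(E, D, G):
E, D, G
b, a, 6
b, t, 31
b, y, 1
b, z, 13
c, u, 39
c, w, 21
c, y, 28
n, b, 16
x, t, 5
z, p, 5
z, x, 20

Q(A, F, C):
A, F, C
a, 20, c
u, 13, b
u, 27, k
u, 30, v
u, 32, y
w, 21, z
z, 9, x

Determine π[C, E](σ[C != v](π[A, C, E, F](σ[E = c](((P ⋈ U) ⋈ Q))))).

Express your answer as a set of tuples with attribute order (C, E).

{(b, c), (k, c), (y, c)}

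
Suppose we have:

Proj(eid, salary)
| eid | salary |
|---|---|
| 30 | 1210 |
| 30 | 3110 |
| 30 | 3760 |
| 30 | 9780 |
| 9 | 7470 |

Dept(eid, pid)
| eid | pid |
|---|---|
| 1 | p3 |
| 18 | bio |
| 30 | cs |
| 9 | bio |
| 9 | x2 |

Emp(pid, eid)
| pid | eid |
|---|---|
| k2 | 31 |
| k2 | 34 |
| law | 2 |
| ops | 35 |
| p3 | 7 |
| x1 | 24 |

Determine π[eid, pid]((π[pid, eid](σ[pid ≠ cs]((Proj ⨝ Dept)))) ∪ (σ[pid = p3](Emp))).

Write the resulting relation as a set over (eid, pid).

Natural join on eid: {(30, 1210, cs), (30, 3110, cs), (30, 3760, cs), (30, 9780, cs), (9, 7470, bio), (9, 7470, x2)}
Filtering on pid ≠ cs leaves {(9, 7470, bio), (9, 7470, x2)}.
Projecting to pid, eid: {(bio, 9), (x2, 9)}
Filtering on pid = p3 leaves {(p3, 7)}.
Union: {(bio, 9), (x2, 9)} with {(p3, 7)} → {(bio, 9), (p3, 7), (x2, 9)}
Projecting to eid, pid: {(7, p3), (9, bio), (9, x2)}

{(7, p3), (9, bio), (9, x2)}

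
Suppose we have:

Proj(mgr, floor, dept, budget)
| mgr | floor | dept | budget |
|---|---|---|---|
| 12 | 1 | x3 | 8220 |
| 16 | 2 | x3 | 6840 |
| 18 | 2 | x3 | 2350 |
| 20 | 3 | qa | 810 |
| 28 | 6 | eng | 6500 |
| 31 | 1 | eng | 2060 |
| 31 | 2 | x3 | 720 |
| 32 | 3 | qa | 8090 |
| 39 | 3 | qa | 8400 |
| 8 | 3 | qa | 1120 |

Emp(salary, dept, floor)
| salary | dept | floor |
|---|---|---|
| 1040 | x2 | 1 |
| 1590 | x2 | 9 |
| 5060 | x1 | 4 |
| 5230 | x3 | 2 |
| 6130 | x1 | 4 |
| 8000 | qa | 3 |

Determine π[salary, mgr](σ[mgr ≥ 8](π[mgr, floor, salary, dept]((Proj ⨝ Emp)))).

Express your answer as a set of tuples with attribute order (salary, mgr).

{(5230, 16), (5230, 18), (5230, 31), (8000, 20), (8000, 32), (8000, 39), (8000, 8)}

Joining Proj and Emp on floor, dept yields {(16, 2, x3, 6840, 5230), (18, 2, x3, 2350, 5230), (20, 3, qa, 810, 8000), (31, 2, x3, 720, 5230), (32, 3, qa, 8090, 8000), (39, 3, qa, 8400, 8000), (8, 3, qa, 1120, 8000)}.
π[mgr, floor, salary, dept]: project onto (mgr, floor, salary, dept) → {(16, 2, 5230, x3), (18, 2, 5230, x3), (20, 3, 8000, qa), (31, 2, 5230, x3), (32, 3, 8000, qa), (39, 3, 8000, qa), (8, 3, 8000, qa)}
Selection mgr ≥ 8: {(16, 2, 5230, x3), (18, 2, 5230, x3), (20, 3, 8000, qa), (31, 2, 5230, x3), (32, 3, 8000, qa), (39, 3, 8000, qa), (8, 3, 8000, qa)}
π[salary, mgr]: project onto (salary, mgr) → {(5230, 16), (5230, 18), (5230, 31), (8000, 20), (8000, 32), (8000, 39), (8000, 8)}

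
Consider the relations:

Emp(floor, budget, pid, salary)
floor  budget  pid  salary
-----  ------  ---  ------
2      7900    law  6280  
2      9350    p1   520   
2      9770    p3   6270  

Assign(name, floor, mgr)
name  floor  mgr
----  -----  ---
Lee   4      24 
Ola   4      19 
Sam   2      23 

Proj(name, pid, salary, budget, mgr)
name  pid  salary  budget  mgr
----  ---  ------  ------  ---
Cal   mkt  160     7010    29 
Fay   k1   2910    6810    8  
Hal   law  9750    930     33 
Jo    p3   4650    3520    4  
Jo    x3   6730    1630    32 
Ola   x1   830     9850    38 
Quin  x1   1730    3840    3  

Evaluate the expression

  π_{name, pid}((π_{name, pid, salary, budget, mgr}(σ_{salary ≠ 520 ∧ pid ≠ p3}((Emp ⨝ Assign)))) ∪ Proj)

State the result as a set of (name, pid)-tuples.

{(Cal, mkt), (Fay, k1), (Hal, law), (Jo, p3), (Jo, x3), (Ola, x1), (Quin, x1), (Sam, law)}

Emp ⋈ Assign (natural join on floor): {(2, 7900, law, 6280, Sam, 23), (2, 9350, p1, 520, Sam, 23), (2, 9770, p3, 6270, Sam, 23)}
Apply σ_{salary ≠ 520 ∧ pid ≠ p3}; surviving tuples: {(2, 7900, law, 6280, Sam, 23)}
π_{name, pid, salary, budget, mgr} gives {(Sam, law, 6280, 7900, 23)}.
Set union of the two operands is {(Cal, mkt, 160, 7010, 29), (Fay, k1, 2910, 6810, 8), (Hal, law, 9750, 930, 33), (Jo, p3, 4650, 3520, 4), (Jo, x3, 6730, 1630, 32), (Ola, x1, 830, 9850, 38), (Quin, x1, 1730, 3840, 3), (Sam, law, 6280, 7900, 23)}.
π_{name, pid} gives {(Cal, mkt), (Fay, k1), (Hal, law), (Jo, p3), (Jo, x3), (Ola, x1), (Quin, x1), (Sam, law)}.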